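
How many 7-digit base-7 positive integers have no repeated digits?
First digit: 6 choices (nonzero). Then descending: 6 × 6 × 5 × 4 × 3 × 2 × 1 = 4320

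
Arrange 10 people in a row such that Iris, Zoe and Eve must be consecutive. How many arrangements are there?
Treat the 3 as one block: (10-3+1)! × 3! = 40320 × 6 = 241920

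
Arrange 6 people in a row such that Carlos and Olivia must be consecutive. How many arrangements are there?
Treat the 2 as one block: (6-2+1)! × 2! = 120 × 2 = 240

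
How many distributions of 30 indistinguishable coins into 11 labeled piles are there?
C(30+11-1, 11-1) = C(40, 10) = 847660528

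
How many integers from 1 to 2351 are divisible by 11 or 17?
⌊2351/11⌋ + ⌊2351/17⌋ - ⌊2351/187⌋ = 213 + 138 - 12 = 339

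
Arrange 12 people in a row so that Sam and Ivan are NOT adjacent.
Total - adjacent = 12! - (12-1)!×2 = 479001600 - 79833600 = 399168000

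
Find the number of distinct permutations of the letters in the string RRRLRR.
6! / (1! × 5!) = 6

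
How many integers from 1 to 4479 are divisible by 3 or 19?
⌊4479/3⌋ + ⌊4479/19⌋ - ⌊4479/57⌋ = 1493 + 235 - 78 = 1650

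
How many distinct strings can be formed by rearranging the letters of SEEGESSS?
8! / (4! × 1! × 3!) = 280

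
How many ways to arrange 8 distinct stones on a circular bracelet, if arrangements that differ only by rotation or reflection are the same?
(8-1)!/2 = 5040/2 = 2520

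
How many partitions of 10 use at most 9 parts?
By conjugation, equals partitions of 10 into parts ≤ 9. Let r_j(i) = number of partitions of i into parts ≤ j, for i = 0..10. r_1(i) = 1 for all i; r_j(i) = r_{j-1}(i) + r_j(i-j). Rows j = 2..9: ≤2: 1 1 2 2 3 3 4 4 5 5 6; ≤3: 1 1 2 3 4 5 7 8 10 12 14; ≤4: 1 1 2 3 5 6 9 11 15 18 23; ≤5: 1 1 2 3 5 7 10 13 18 23 30; ≤6: 1 1 2 3 5 7 11 14 20 26 35; ≤7: 1 1 2 3 5 7 11 15 21 28 38; ≤8: 1 1 2 3 5 7 11 15 22 29 40; ≤9: 1 1 2 3 5 7 11 15 22 30 41. r_9(10) = 41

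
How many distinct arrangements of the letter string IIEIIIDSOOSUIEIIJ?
17! / (1! × 1! × 8! × 2! × 1! × 2! × 2!) = 1102701600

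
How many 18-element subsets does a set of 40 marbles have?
C(40,18) = 40!/(18!×22!) = 113380261800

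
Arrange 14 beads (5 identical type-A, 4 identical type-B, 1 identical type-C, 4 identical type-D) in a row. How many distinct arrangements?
14! / (5! × 4! × 1! × 4!) = 1261260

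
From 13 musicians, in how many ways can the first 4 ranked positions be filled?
P(13,4) = 13!/(13-4)! = 17160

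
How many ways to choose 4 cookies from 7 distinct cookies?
C(7,4) = 7!/(4!×3!) = 35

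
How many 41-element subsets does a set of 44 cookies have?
C(44,41) = 44!/(41!×3!) = 13244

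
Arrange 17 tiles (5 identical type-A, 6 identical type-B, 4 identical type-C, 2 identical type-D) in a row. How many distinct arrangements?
17! / (5! × 6! × 4! × 2!) = 85765680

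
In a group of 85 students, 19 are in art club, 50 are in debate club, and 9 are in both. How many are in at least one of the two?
|A∪B| = |A| + |B| - |A∩B| = 19 + 50 - 9 = 60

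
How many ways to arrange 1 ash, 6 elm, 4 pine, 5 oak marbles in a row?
16! / (1! × 6! × 4! × 5!) = 10090080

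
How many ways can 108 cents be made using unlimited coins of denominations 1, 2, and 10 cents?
Coefficient of x^108 in 1/(1-x^1) · 1/(1-x^2) · 1/(1-x^10). Case on j = number of 10-cent coins (j = 0..10); remainder r = 108 - 10j is made from {1,2} in ⌊r/2⌋+1 ways. r = 108, 98, 88, 78, 68, 58, 48, 38, 28, 18, 8 → 55 + 50 + 45 + 40 + 35 + 30 + 25 + 20 + 15 + 10 + 5 = 330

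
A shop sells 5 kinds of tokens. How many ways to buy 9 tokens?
C(9+5-1, 5-1) = C(13, 4) = 715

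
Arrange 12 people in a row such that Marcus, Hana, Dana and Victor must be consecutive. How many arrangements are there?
Treat the 4 as one block: (12-4+1)! × 4! = 362880 × 24 = 8709120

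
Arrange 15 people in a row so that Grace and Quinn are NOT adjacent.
Total - adjacent = 15! - (15-1)!×2 = 1307674368000 - 174356582400 = 1133317785600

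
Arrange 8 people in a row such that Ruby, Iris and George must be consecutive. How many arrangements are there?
Treat the 3 as one block: (8-3+1)! × 3! = 720 × 6 = 4320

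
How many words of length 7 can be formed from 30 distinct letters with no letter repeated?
P(30,7) = 30!/(30-7)! = 10260432000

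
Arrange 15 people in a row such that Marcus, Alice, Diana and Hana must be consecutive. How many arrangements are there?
Treat the 4 as one block: (15-4+1)! × 4! = 479001600 × 24 = 11496038400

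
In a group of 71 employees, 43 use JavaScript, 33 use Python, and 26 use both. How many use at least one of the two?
|A∪B| = |A| + |B| - |A∩B| = 43 + 33 - 26 = 50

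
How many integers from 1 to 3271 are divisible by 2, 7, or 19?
⌊3271/2⌋+⌊3271/7⌋+⌊3271/19⌋ - ⌊3271/14⌋-⌊3271/38⌋-⌊3271/133⌋ + ⌊3271/266⌋ = 1635+467+172 - 233-86-24 + 12 = 1943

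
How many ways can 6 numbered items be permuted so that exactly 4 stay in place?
Choose the 4 fixed points C(6,4) = 15, derange the rest: !2 = Σ_{j=0}^{2} (-1)^j·2!/j! = 2 - 2 + 1 = 1. Product = 15 × 1 = 15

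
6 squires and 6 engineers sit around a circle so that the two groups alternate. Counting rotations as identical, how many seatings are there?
Fix one of the squires: (6-1)! ways for the remaining squires, × 6! ways for the engineers = 120 × 720 = 86400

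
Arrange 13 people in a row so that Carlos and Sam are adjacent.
Treat as block: (13-1)! × 2! = 479001600 × 2 = 958003200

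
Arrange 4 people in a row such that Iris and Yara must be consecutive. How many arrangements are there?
Treat the 2 as one block: (4-2+1)! × 2! = 6 × 2 = 12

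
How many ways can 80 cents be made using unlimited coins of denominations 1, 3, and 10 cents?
Coefficient of x^80 in 1/(1-x^1) · 1/(1-x^3) · 1/(1-x^10). Case on j = number of 10-cent coins (j = 0..8); remainder r = 80 - 10j is made from {1,3} in ⌊r/3⌋+1 ways. r = 80, 70, 60, 50, 40, 30, 20, 10, 0 → 27 + 24 + 21 + 17 + 14 + 11 + 7 + 4 + 1 = 126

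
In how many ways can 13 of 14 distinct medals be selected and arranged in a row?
P(14,13) = 14!/(14-13)! = 87178291200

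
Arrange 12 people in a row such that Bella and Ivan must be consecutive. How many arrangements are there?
Treat the 2 as one block: (12-2+1)! × 2! = 39916800 × 2 = 79833600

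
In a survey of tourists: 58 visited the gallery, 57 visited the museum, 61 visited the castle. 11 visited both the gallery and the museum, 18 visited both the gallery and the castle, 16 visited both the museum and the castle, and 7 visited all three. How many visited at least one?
|A∪B∪C| = 58+57+61-11-18-16+7 = 138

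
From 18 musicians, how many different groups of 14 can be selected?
C(18,14) = 18!/(14!×4!) = 3060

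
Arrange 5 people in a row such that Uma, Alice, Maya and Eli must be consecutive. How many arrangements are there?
Treat the 4 as one block: (5-4+1)! × 4! = 2 × 24 = 48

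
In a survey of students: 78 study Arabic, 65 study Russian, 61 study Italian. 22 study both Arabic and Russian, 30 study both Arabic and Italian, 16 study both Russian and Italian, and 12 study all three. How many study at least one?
|A∪B∪C| = 78+65+61-22-30-16+12 = 148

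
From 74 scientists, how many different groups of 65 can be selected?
C(74,65) = 74!/(65!×9!) = 110524147514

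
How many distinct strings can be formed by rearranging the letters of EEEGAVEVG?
9! / (1! × 2! × 4! × 2!) = 3780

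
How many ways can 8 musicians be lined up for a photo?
8! = 40320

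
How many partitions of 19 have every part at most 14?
Let r_j(i) = number of partitions of i into parts ≤ j, for i = 0..19. r_1(i) = 1 for all i; r_j(i) = r_{j-1}(i) + r_j(i-j). Rows j = 2..14: ≤2: 1 1 2 2 3 3 4 4 5 5 6 6 7 7 8 8 9 9 10 10; ≤3: 1 1 2 3 4 5 7 8 10 12 14 16 19 21 24 27 30 33 37 40; ≤4: 1 1 2 3 5 6 9 11 15 18 23 27 34 39 47 54 64 72 84 94; ≤5: 1 1 2 3 5 7 10 13 18 23 30 37 47 57 70 84 101 119 141 164; ≤6: 1 1 2 3 5 7 11 14 20 26 35 44 58 71 90 110 136 163 199 235; ≤7: 1 1 2 3 5 7 11 15 21 28 38 49 65 82 105 131 164 201 248 300; ≤8: 1 1 2 3 5 7 11 15 22 29 40 52 70 89 116 146 186 230 288 352; ≤9: 1 1 2 3 5 7 11 15 22 30 41 54 73 94 123 157 201 252 318 393; ≤10: 1 1 2 3 5 7 11 15 22 30 42 55 75 97 128 164 212 267 340 423; ≤11: 1 1 2 3 5 7 11 15 22 30 42 56 76 99 131 169 219 278 355 445; ≤12: 1 1 2 3 5 7 11 15 22 30 42 56 77 100 133 172 224 285 366 460; ≤13: 1 1 2 3 5 7 11 15 22 30 42 56 77 101 134 174 227 290 373 471; ≤14: 1 1 2 3 5 7 11 15 22 30 42 56 77 101 135 175 229 293 378 478. r_14(19) = 478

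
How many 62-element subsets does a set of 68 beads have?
C(68,62) = 68!/(62!×6!) = 109453344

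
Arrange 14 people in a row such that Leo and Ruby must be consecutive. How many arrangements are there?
Treat the 2 as one block: (14-2+1)! × 2! = 6227020800 × 2 = 12454041600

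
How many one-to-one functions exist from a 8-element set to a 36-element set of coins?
P(36,8) = 36!/(36-8)! = 1220096908800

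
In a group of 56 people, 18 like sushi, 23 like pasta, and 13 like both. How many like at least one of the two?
|A∪B| = |A| + |B| - |A∩B| = 18 + 23 - 13 = 28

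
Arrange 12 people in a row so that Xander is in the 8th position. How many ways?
Fix one position: (12-1)! = 39916800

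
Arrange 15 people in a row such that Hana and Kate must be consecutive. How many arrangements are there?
Treat the 2 as one block: (15-2+1)! × 2! = 87178291200 × 2 = 174356582400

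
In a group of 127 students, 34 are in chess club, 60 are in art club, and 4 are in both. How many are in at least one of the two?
|A∪B| = |A| + |B| - |A∩B| = 34 + 60 - 4 = 90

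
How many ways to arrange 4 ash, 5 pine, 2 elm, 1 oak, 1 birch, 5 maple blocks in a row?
18! / (4! × 5! × 2! × 1! × 1! × 5!) = 9262693440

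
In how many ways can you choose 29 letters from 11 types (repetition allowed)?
C(29+11-1, 11-1) = C(39, 10) = 635745396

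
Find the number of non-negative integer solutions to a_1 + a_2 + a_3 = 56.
C(56+3-1, 3-1) = C(58, 2) = 1653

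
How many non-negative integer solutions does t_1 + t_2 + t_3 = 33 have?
C(33+3-1, 3-1) = C(35, 2) = 595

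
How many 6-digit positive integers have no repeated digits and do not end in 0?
Last digit: 9 nonzero choices. First digit: 8 (nonzero, ≠last). Middle 4: P(8,4) = 1680. Total = 120960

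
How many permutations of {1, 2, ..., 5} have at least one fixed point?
Complement of the derangements. !5 = Σ_{j=0}^{5} (-1)^j·5!/j! = 120 - 120 + 60 - 20 + 5 - 1 = 44. 5! - !5 = 120 - 44 = 76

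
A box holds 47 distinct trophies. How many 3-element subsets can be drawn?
C(47,3) = 47!/(3!×44!) = 16215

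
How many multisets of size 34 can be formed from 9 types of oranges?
C(34+9-1, 9-1) = C(42, 8) = 118030185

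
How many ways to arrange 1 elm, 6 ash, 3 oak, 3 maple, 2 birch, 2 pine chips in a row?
17! / (1! × 6! × 3! × 3! × 2! × 2!) = 3430627200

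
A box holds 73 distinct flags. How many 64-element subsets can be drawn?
C(73,64) = 73!/(64!×9!) = 97082021465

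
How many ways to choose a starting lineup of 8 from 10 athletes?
C(10,8) = 10!/(8!×2!) = 45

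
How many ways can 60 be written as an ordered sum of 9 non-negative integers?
C(60+9-1, 9-1) = C(68, 8) = 7392009768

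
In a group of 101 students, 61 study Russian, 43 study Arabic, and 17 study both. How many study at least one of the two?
|A∪B| = |A| + |B| - |A∩B| = 61 + 43 - 17 = 87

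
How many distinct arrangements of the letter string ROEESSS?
7! / (2! × 3! × 1! × 1!) = 420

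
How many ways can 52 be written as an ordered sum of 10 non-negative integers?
C(52+10-1, 10-1) = C(61, 9) = 17341763505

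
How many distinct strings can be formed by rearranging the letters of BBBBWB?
6! / (5! × 1!) = 6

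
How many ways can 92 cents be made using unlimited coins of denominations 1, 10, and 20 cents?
Coefficient of x^92 in 1/(1-x^1) · 1/(1-x^10) · 1/(1-x^20). Case on j = number of 20-cent coins (j = 0..4); remainder r = 92 - 20j is made from {1,10} in ⌊r/10⌋+1 ways. r = 92, 72, 52, 32, 12 → 10 + 8 + 6 + 4 + 2 = 30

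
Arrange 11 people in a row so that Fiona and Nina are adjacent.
Treat as block: (11-1)! × 2! = 3628800 × 2 = 7257600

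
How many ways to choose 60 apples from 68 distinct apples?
C(68,60) = 68!/(60!×8!) = 7392009768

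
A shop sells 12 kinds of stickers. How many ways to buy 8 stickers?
C(8+12-1, 12-1) = C(19, 11) = 75582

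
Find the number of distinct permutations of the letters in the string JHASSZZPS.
9! / (1! × 1! × 1! × 3! × 2! × 1!) = 30240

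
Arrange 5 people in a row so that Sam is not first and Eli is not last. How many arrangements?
By inclusion-exclusion: 5! - 2×(5-1)! + (5-2)! = 120 - 48 + 6 = 78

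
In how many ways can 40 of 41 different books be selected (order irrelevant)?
C(41,40) = 41!/(40!×1!) = 41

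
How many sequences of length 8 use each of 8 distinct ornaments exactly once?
8! = 40320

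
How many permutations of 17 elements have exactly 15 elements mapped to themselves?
Choose the 15 fixed points C(17,15) = 136, derange the rest: !2 = Σ_{j=0}^{2} (-1)^j·2!/j! = 2 - 2 + 1 = 1. Product = 136 × 1 = 136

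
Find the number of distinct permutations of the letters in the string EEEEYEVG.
8! / (1! × 1! × 1! × 5!) = 336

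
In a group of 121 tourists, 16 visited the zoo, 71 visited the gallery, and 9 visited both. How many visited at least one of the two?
|A∪B| = |A| + |B| - |A∩B| = 16 + 71 - 9 = 78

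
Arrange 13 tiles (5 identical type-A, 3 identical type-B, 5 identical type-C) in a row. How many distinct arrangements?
13! / (5! × 3! × 5!) = 72072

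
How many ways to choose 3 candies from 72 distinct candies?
C(72,3) = 72!/(3!×69!) = 59640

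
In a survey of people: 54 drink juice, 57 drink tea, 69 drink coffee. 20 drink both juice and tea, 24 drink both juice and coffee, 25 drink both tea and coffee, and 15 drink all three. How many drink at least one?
|A∪B∪C| = 54+57+69-20-24-25+15 = 126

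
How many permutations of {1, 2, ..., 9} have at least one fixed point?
Complement of the derangements. !9 = Σ_{j=0}^{9} (-1)^j·9!/j! = 362880 - 362880 + 181440 - 60480 + 15120 - 3024 + 504 - 72 + 9 - 1 = 133496. 9! - !9 = 362880 - 133496 = 229384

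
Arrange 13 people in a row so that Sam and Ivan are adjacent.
Treat as block: (13-1)! × 2! = 479001600 × 2 = 958003200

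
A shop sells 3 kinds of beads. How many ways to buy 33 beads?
C(33+3-1, 3-1) = C(35, 2) = 595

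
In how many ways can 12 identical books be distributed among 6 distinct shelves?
C(12+6-1, 6-1) = C(17, 5) = 6188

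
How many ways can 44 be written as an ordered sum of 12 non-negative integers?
C(44+12-1, 12-1) = C(55, 11) = 119653565850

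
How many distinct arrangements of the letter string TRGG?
4! / (1! × 1! × 2!) = 12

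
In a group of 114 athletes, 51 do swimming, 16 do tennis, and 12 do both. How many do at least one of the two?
|A∪B| = |A| + |B| - |A∩B| = 51 + 16 - 12 = 55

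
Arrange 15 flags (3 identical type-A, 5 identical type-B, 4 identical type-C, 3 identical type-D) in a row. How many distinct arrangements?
15! / (3! × 5! × 4! × 3!) = 12612600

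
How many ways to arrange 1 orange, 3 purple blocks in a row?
4! / (1! × 3!) = 4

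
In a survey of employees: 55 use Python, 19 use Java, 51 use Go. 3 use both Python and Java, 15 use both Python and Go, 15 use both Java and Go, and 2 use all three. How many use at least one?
|A∪B∪C| = 55+19+51-3-15-15+2 = 94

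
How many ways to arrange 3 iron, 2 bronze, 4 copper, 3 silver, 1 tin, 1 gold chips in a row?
14! / (3! × 2! × 4! × 3! × 1! × 1!) = 50450400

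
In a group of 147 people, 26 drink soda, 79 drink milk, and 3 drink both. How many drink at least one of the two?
|A∪B| = |A| + |B| - |A∩B| = 26 + 79 - 3 = 102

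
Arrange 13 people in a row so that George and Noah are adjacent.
Treat as block: (13-1)! × 2! = 479001600 × 2 = 958003200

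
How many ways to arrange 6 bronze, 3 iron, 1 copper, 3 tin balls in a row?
13! / (6! × 3! × 1! × 3!) = 240240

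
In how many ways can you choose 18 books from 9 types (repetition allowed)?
C(18+9-1, 9-1) = C(26, 8) = 1562275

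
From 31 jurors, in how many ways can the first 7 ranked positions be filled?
P(31,7) = 31!/(31-7)! = 13253058000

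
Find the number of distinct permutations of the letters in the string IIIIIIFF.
8! / (6! × 2!) = 28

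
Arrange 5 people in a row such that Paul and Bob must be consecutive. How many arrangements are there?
Treat the 2 as one block: (5-2+1)! × 2! = 24 × 2 = 48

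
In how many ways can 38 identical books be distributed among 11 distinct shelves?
C(38+11-1, 11-1) = C(48, 10) = 6540715896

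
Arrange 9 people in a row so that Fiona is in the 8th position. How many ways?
Fix one position: (9-1)! = 40320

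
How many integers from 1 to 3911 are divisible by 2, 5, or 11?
⌊3911/2⌋+⌊3911/5⌋+⌊3911/11⌋ - ⌊3911/10⌋-⌊3911/22⌋-⌊3911/55⌋ + ⌊3911/110⌋ = 1955+782+355 - 391-177-71 + 35 = 2488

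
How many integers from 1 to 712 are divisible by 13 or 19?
⌊712/13⌋ + ⌊712/19⌋ - ⌊712/247⌋ = 54 + 37 - 2 = 89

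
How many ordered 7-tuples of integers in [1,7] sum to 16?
Coefficient of x^16 in (x + x² + ... + x^7)^7. By inclusion-exclusion on dice exceeding 7: Σ_j (-1)^j C(7,j)·C(16-1-7j, 6) = C(7,0)·C(15,6) - C(7,1)·C(8,6) = 1·5005 - 7·28 = 4809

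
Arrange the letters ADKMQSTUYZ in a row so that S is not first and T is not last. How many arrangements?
By inclusion-exclusion: 10! - 2×(10-1)! + (10-2)! = 3628800 - 725760 + 40320 = 2943360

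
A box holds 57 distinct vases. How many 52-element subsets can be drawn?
C(57,52) = 57!/(52!×5!) = 4187106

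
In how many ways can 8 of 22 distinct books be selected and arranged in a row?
P(22,8) = 22!/(22-8)! = 12893126400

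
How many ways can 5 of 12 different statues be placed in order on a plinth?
P(12,5) = 12!/(12-5)! = 95040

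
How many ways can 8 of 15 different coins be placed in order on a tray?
P(15,8) = 15!/(15-8)! = 259459200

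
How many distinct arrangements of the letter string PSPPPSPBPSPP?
12! / (3! × 8! × 1!) = 1980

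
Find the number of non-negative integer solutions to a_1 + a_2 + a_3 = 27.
C(27+3-1, 3-1) = C(29, 2) = 406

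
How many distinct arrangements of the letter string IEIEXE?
6! / (2! × 3! × 1!) = 60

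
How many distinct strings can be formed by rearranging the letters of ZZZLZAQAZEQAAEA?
15! / (5! × 5! × 2! × 1! × 2!) = 22702680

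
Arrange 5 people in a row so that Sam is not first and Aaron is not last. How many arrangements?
By inclusion-exclusion: 5! - 2×(5-1)! + (5-2)! = 120 - 48 + 6 = 78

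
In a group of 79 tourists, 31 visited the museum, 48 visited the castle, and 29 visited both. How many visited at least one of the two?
|A∪B| = |A| + |B| - |A∩B| = 31 + 48 - 29 = 50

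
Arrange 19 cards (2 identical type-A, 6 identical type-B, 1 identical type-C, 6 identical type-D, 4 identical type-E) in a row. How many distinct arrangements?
19! / (2! × 6! × 1! × 6! × 4!) = 4888643760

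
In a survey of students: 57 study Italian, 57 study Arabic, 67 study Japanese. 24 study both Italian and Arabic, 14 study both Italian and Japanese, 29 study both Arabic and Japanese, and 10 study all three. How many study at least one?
|A∪B∪C| = 57+57+67-24-14-29+10 = 124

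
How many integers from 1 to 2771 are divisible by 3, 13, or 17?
⌊2771/3⌋+⌊2771/13⌋+⌊2771/17⌋ - ⌊2771/39⌋-⌊2771/51⌋-⌊2771/221⌋ + ⌊2771/663⌋ = 923+213+163 - 71-54-12 + 4 = 1166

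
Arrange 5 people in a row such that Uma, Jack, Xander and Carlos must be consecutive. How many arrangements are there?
Treat the 4 as one block: (5-4+1)! × 4! = 2 × 24 = 48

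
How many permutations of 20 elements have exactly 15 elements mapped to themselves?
Choose the 15 fixed points C(20,15) = 15504, derange the rest: !5 = Σ_{j=0}^{5} (-1)^j·5!/j! = 120 - 120 + 60 - 20 + 5 - 1 = 44. Product = 15504 × 44 = 682176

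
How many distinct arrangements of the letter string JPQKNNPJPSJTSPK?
15! / (3! × 1! × 4! × 2! × 2! × 2! × 1!) = 1135134000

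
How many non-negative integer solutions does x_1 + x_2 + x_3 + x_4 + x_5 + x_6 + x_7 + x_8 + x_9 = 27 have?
C(27+9-1, 9-1) = C(35, 8) = 23535820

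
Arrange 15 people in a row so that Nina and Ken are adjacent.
Treat as block: (15-1)! × 2! = 87178291200 × 2 = 174356582400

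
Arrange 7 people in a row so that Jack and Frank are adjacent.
Treat as block: (7-1)! × 2! = 720 × 2 = 1440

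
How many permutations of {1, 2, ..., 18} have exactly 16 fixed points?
Choose the 16 fixed points C(18,16) = 153, derange the rest: !2 = Σ_{j=0}^{2} (-1)^j·2!/j! = 2 - 2 + 1 = 1. Product = 153 × 1 = 153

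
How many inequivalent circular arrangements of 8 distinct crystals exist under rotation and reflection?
(8-1)!/2 = 5040/2 = 2520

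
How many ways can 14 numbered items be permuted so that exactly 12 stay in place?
Choose the 12 fixed points C(14,12) = 91, derange the rest: !2 = Σ_{j=0}^{2} (-1)^j·2!/j! = 2 - 2 + 1 = 1. Product = 91 × 1 = 91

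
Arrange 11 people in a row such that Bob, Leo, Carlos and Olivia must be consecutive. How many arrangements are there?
Treat the 4 as one block: (11-4+1)! × 4! = 40320 × 24 = 967680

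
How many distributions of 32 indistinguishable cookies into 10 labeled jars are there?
C(32+10-1, 10-1) = C(41, 9) = 350343565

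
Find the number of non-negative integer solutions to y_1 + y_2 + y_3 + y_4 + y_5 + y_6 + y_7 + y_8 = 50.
C(50+8-1, 8-1) = C(57, 7) = 264385836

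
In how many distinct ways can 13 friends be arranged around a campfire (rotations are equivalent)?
Circular: fix one position, arrange the rest. (13-1)! = 479001600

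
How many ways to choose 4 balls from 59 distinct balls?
C(59,4) = 59!/(4!×55!) = 455126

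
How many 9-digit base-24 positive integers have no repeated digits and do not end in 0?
Last digit: 23 nonzero choices. First digit: 22 (nonzero, ≠last). Middle 7: P(22,7) = 859541760. Total = 434928130560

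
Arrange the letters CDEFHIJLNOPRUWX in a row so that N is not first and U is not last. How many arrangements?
By inclusion-exclusion: 15! - 2×(15-1)! + (15-2)! = 1307674368000 - 174356582400 + 6227020800 = 1139544806400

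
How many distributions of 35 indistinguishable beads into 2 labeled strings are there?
C(35+2-1, 2-1) = C(36, 1) = 36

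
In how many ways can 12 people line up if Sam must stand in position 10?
Fix one position: (12-1)! = 39916800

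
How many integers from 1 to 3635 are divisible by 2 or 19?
⌊3635/2⌋ + ⌊3635/19⌋ - ⌊3635/38⌋ = 1817 + 191 - 95 = 1913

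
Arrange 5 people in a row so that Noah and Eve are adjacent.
Treat as block: (5-1)! × 2! = 24 × 2 = 48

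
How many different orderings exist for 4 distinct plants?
4! = 24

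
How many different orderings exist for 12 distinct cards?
12! = 479001600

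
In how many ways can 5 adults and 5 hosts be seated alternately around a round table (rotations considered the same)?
Fix one of the adults: (5-1)! ways for the remaining adults, × 5! ways for the hosts = 24 × 120 = 2880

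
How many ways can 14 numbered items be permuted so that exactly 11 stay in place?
Choose the 11 fixed points C(14,11) = 364, derange the rest: !3 = Σ_{j=0}^{3} (-1)^j·3!/j! = 6 - 6 + 3 - 1 = 2. Product = 364 × 2 = 728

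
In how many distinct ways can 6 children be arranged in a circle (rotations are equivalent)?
Circular: fix one position, arrange the rest. (6-1)! = 120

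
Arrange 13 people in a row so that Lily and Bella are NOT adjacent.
Total - adjacent = 13! - (13-1)!×2 = 6227020800 - 958003200 = 5269017600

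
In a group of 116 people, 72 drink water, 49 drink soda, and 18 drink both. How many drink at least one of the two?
|A∪B| = |A| + |B| - |A∩B| = 72 + 49 - 18 = 103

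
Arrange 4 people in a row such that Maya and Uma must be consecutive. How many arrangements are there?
Treat the 2 as one block: (4-2+1)! × 2! = 6 × 2 = 12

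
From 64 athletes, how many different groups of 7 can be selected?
C(64,7) = 64!/(7!×57!) = 621216192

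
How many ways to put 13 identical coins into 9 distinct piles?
C(13+9-1, 9-1) = C(21, 8) = 203490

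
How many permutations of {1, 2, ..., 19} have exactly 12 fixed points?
Choose the 12 fixed points C(19,12) = 50388, derange the rest: !7 = Σ_{j=0}^{7} (-1)^j·7!/j! = 5040 - 5040 + 2520 - 840 + 210 - 42 + 7 - 1 = 1854. Product = 50388 × 1854 = 93419352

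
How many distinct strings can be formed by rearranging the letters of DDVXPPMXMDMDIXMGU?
17! / (1! × 2! × 4! × 1! × 4! × 1! × 3! × 1!) = 51459408000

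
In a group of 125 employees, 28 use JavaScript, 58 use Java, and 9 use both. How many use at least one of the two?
|A∪B| = |A| + |B| - |A∩B| = 28 + 58 - 9 = 77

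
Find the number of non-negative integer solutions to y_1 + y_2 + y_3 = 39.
C(39+3-1, 3-1) = C(41, 2) = 820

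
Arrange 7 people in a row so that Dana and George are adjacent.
Treat as block: (7-1)! × 2! = 720 × 2 = 1440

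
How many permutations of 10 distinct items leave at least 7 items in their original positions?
Exactly j fixed points: C(10,j)·!(10-j); sum over j ≥ 7 (derangement numbers via !m = (m-1)·(!(m-1) + !(m-2)): !0..!3 = 1, 0, 1, 2). Σ_{j=7}^{10} C(10,j)·!(10-j) = C(10,7)·!3 + C(10,8)·!2 + C(10,9)·!1 + C(10,10)·!0 = 120·2 + 45·1 + 10·0 + 1·1 = 286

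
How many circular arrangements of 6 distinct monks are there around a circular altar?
Circular: fix one position, arrange the rest. (6-1)! = 120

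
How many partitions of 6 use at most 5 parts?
By conjugation, equals partitions of 6 into parts ≤ 5. Let r_j(i) = number of partitions of i into parts ≤ j, for i = 0..6. r_1(i) = 1 for all i; r_j(i) = r_{j-1}(i) + r_j(i-j). Rows j = 2..5: ≤2: 1 1 2 2 3 3 4; ≤3: 1 1 2 3 4 5 7; ≤4: 1 1 2 3 5 6 9; ≤5: 1 1 2 3 5 7 10. r_5(6) = 10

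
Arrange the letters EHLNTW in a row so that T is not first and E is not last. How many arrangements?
By inclusion-exclusion: 6! - 2×(6-1)! + (6-2)! = 720 - 240 + 24 = 504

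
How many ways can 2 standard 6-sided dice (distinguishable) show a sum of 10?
Coefficient of x^10 in (x + x² + ... + x^6)^2. By inclusion-exclusion on dice exceeding 6: Σ_j (-1)^j C(2,j)·C(10-1-6j, 1) = C(2,0)·C(9,1) - C(2,1)·C(3,1) = 1·9 - 2·3 = 3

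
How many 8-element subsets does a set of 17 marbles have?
C(17,8) = 17!/(8!×9!) = 24310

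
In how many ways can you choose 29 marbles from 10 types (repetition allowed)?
C(29+10-1, 10-1) = C(38, 9) = 163011640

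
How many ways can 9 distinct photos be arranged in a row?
9! = 362880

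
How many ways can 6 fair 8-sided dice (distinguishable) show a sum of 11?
Coefficient of x^11 in (x + x² + ... + x^8)^6. By inclusion-exclusion on dice exceeding 8: Σ_j (-1)^j C(6,j)·C(11-1-8j, 5) = C(6,0)·C(10,5) = 1·252 = 252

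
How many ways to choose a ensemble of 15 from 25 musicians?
C(25,15) = 25!/(15!×10!) = 3268760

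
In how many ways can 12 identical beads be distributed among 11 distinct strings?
C(12+11-1, 11-1) = C(22, 10) = 646646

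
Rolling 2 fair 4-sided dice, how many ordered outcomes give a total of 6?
Coefficient of x^6 in (x + x² + ... + x^4)^2. By inclusion-exclusion on dice exceeding 4: Σ_j (-1)^j C(2,j)·C(6-1-4j, 1) = C(2,0)·C(5,1) - C(2,1)·C(1,1) = 1·5 - 2·1 = 3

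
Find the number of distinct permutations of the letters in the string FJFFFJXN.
8! / (1! × 1! × 4! × 2!) = 840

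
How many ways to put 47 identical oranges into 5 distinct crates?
C(47+5-1, 5-1) = C(51, 4) = 249900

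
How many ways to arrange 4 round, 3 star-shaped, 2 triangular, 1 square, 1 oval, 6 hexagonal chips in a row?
17! / (4! × 3! × 2! × 1! × 1! × 6!) = 1715313600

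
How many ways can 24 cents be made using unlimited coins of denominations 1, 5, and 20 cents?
Coefficient of x^24 in 1/(1-x^1) · 1/(1-x^5) · 1/(1-x^20). Case on j = number of 20-cent coins (j = 0..1); remainder r = 24 - 20j is made from {1,5} in ⌊r/5⌋+1 ways. r = 24, 4 → 5 + 1 = 6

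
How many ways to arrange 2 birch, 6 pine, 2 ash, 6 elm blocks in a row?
16! / (2! × 6! × 2! × 6!) = 10090080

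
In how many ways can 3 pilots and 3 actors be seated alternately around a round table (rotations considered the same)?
Fix one of the pilots: (3-1)! ways for the remaining pilots, × 3! ways for the actors = 2 × 6 = 12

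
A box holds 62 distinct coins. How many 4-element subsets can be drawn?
C(62,4) = 62!/(4!×58!) = 557845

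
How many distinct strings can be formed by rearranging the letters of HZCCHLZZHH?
10! / (2! × 1! × 4! × 3!) = 12600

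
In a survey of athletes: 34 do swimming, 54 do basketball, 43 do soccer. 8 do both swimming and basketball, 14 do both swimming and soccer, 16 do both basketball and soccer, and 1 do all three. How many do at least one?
|A∪B∪C| = 34+54+43-8-14-16+1 = 94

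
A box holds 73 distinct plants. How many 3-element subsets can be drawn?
C(73,3) = 73!/(3!×70!) = 62196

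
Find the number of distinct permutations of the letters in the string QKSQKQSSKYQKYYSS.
16! / (3! × 4! × 5! × 4!) = 50450400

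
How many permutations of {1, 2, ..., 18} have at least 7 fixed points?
Exactly j fixed points: C(18,j)·!(18-j); sum over j ≥ 7 (derangement numbers via !m = (m-1)·(!(m-1) + !(m-2)): !0..!11 = 1, 0, 1, 2, 9, 44, 265, 1854, 14833, 133496, 1334961, 14684570). Σ_{j=7}^{18} C(18,j)·!(18-j) = C(18,7)·!11 + C(18,8)·!10 + C(18,9)·!9 + C(18,10)·!8 + C(18,11)·!7 + C(18,12)·!6 + C(18,13)·!5 + C(18,14)·!4 + C(18,15)·!3 + C(18,16)·!2 + C(18,17)·!1 + C(18,18)·!0 = 31824·14684570 + 43758·1334961 + 48620·133496 + 43758·14833 + 31824·1854 + 18564·265 + 8568·44 + 3060·9 + 816·2 + 153·1 + 18·0 + 1·1 = 532940944526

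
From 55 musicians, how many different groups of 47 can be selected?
C(55,47) = 55!/(47!×8!) = 1217566350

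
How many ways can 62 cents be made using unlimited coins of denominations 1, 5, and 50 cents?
Coefficient of x^62 in 1/(1-x^1) · 1/(1-x^5) · 1/(1-x^50). Case on j = number of 50-cent coins (j = 0..1); remainder r = 62 - 50j is made from {1,5} in ⌊r/5⌋+1 ways. r = 62, 12 → 13 + 3 = 16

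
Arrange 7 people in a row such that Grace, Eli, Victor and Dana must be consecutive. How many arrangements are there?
Treat the 4 as one block: (7-4+1)! × 4! = 24 × 24 = 576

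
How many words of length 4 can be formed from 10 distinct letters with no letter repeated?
P(10,4) = 10!/(10-4)! = 5040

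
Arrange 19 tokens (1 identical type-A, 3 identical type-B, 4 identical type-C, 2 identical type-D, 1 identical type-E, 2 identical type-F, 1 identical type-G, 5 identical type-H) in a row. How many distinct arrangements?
19! / (1! × 3! × 4! × 2! × 1! × 2! × 1! × 5!) = 1759911753600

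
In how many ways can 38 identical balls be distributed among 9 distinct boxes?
C(38+9-1, 9-1) = C(46, 8) = 260932815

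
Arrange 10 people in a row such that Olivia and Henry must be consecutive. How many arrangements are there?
Treat the 2 as one block: (10-2+1)! × 2! = 362880 × 2 = 725760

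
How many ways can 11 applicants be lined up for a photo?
11! = 39916800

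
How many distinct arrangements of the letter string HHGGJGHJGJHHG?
13! / (5! × 5! × 3!) = 72072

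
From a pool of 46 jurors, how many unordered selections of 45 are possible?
C(46,45) = 46!/(45!×1!) = 46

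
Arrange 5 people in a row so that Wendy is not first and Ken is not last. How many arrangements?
By inclusion-exclusion: 5! - 2×(5-1)! + (5-2)! = 120 - 48 + 6 = 78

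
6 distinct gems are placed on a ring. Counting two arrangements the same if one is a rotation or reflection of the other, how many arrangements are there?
(6-1)!/2 = 120/2 = 60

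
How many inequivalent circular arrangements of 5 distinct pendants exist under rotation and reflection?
(5-1)!/2 = 24/2 = 12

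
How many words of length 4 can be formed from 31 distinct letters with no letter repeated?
P(31,4) = 31!/(31-4)! = 755160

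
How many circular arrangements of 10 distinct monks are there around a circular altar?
Circular: fix one position, arrange the rest. (10-1)! = 362880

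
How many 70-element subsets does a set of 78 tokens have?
C(78,70) = 78!/(70!×8!) = 23446881315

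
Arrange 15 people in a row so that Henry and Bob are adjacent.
Treat as block: (15-1)! × 2! = 87178291200 × 2 = 174356582400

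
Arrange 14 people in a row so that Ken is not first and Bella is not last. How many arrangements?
By inclusion-exclusion: 14! - 2×(14-1)! + (14-2)! = 87178291200 - 12454041600 + 479001600 = 75203251200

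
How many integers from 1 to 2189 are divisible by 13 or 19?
⌊2189/13⌋ + ⌊2189/19⌋ - ⌊2189/247⌋ = 168 + 115 - 8 = 275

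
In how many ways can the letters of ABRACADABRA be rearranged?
11! / (5! × 2! × 2! × 1! × 1!) = 83160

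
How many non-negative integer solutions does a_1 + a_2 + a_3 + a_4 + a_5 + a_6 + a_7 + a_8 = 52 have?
C(52+8-1, 8-1) = C(59, 7) = 341149446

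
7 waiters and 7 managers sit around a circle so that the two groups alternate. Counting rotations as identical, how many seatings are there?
Fix one of the waiters: (7-1)! ways for the remaining waiters, × 7! ways for the managers = 720 × 5040 = 3628800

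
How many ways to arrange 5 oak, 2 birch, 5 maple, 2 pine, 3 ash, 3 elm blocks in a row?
20! / (5! × 2! × 5! × 2! × 3! × 3!) = 1173274502400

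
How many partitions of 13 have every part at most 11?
Let r_j(i) = number of partitions of i into parts ≤ j, for i = 0..13. r_1(i) = 1 for all i; r_j(i) = r_{j-1}(i) + r_j(i-j). Rows j = 2..11: ≤2: 1 1 2 2 3 3 4 4 5 5 6 6 7 7; ≤3: 1 1 2 3 4 5 7 8 10 12 14 16 19 21; ≤4: 1 1 2 3 5 6 9 11 15 18 23 27 34 39; ≤5: 1 1 2 3 5 7 10 13 18 23 30 37 47 57; ≤6: 1 1 2 3 5 7 11 14 20 26 35 44 58 71; ≤7: 1 1 2 3 5 7 11 15 21 28 38 49 65 82; ≤8: 1 1 2 3 5 7 11 15 22 29 40 52 70 89; ≤9: 1 1 2 3 5 7 11 15 22 30 41 54 73 94; ≤10: 1 1 2 3 5 7 11 15 22 30 42 55 75 97; ≤11: 1 1 2 3 5 7 11 15 22 30 42 56 76 99. r_11(13) = 99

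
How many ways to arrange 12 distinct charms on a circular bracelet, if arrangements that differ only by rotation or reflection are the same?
(12-1)!/2 = 39916800/2 = 19958400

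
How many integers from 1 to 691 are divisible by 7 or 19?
⌊691/7⌋ + ⌊691/19⌋ - ⌊691/133⌋ = 98 + 36 - 5 = 129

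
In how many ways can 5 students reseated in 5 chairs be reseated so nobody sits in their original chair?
!5 = Σ_{j=0}^{5} (-1)^j·5!/j! = 120 - 120 + 60 - 20 + 5 - 1 = 44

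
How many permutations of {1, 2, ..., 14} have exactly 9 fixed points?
Choose the 9 fixed points C(14,9) = 2002, derange the rest: !5 = Σ_{j=0}^{5} (-1)^j·5!/j! = 120 - 120 + 60 - 20 + 5 - 1 = 44. Product = 2002 × 44 = 88088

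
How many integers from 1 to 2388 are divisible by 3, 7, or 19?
⌊2388/3⌋+⌊2388/7⌋+⌊2388/19⌋ - ⌊2388/21⌋-⌊2388/57⌋-⌊2388/133⌋ + ⌊2388/399⌋ = 796+341+125 - 113-41-17 + 5 = 1096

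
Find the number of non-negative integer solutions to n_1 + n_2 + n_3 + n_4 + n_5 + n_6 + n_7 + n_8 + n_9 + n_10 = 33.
C(33+10-1, 10-1) = C(42, 9) = 445891810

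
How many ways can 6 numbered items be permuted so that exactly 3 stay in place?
Choose the 3 fixed points C(6,3) = 20, derange the rest: !3 = Σ_{j=0}^{3} (-1)^j·3!/j! = 6 - 6 + 3 - 1 = 2. Product = 20 × 2 = 40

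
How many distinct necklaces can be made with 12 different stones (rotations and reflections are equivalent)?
(12-1)!/2 = 39916800/2 = 19958400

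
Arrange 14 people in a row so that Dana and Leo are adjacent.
Treat as block: (14-1)! × 2! = 6227020800 × 2 = 12454041600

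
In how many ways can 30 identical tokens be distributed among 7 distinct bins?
C(30+7-1, 7-1) = C(36, 6) = 1947792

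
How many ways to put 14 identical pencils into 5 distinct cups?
C(14+5-1, 5-1) = C(18, 4) = 3060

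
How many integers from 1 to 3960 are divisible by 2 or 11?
⌊3960/2⌋ + ⌊3960/11⌋ - ⌊3960/22⌋ = 1980 + 360 - 180 = 2160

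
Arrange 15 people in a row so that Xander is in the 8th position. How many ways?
Fix one position: (15-1)! = 87178291200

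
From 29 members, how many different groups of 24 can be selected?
C(29,24) = 29!/(24!×5!) = 118755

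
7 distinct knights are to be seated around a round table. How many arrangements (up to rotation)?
Circular: fix one position, arrange the rest. (7-1)! = 720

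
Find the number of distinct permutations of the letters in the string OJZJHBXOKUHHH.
13! / (2! × 1! × 1! × 1! × 1! × 1! × 2! × 4!) = 64864800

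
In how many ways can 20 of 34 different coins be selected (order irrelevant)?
C(34,20) = 34!/(20!×14!) = 1391975640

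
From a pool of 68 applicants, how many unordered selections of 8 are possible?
C(68,8) = 68!/(8!×60!) = 7392009768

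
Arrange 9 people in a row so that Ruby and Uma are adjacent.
Treat as block: (9-1)! × 2! = 40320 × 2 = 80640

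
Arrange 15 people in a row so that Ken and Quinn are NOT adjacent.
Total - adjacent = 15! - (15-1)!×2 = 1307674368000 - 174356582400 = 1133317785600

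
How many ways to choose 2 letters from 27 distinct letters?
C(27,2) = 27!/(2!×25!) = 351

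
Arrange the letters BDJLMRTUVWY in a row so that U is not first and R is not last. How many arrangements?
By inclusion-exclusion: 11! - 2×(11-1)! + (11-2)! = 39916800 - 7257600 + 362880 = 33022080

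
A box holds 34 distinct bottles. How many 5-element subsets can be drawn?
C(34,5) = 34!/(5!×29!) = 278256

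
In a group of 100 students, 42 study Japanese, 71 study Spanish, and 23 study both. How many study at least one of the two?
|A∪B| = |A| + |B| - |A∩B| = 42 + 71 - 23 = 90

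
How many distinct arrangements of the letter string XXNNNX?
6! / (3! × 3!) = 20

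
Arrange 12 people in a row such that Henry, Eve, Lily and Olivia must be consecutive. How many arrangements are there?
Treat the 4 as one block: (12-4+1)! × 4! = 362880 × 24 = 8709120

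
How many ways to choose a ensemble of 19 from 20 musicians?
C(20,19) = 20!/(19!×1!) = 20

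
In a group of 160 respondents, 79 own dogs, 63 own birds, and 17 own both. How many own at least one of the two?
|A∪B| = |A| + |B| - |A∩B| = 79 + 63 - 17 = 125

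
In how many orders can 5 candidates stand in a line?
5! = 120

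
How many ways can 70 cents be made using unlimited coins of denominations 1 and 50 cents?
Coefficient of x^70 in 1/(1-x^1) · 1/(1-x^50). Use j coins of 50 for j = 0..⌊70/50⌋ = 1, the rest in 1s: 1 + 1 = 2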